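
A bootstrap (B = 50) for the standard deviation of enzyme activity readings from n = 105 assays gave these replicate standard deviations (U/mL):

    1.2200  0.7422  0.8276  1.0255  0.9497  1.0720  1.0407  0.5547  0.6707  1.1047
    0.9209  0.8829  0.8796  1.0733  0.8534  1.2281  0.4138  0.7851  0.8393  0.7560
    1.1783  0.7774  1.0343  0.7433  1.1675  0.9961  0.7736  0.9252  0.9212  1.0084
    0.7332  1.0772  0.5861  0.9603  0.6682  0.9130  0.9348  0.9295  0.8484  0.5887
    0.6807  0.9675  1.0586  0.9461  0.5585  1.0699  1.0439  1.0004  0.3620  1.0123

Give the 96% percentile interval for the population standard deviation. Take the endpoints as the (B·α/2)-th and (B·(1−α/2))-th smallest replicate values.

Sorted replicates: 0.3620, 0.4138, 0.5547, 0.5585, 0.5861, 0.5887, 0.6682, 0.6707, 0.6807, 0.7332, 0.7422, 0.7433, 0.7560, 0.7736, 0.7774, 0.7851, 0.8276, 0.8393, 0.8484, 0.8534, 0.8796, 0.8829, 0.9130, 0.9209, 0.9212, 0.9252, 0.9295, 0.9348, 0.9461, 0.9497, 0.9603, 0.9675, 0.9961, 1.0004, 1.0084, 1.0123, 1.0255, 1.0343, 1.0407, 1.0439, 1.0586, 1.0699, 1.0720, 1.0733, 1.0772, 1.1047, 1.1675, 1.1783, 1.2200, 1.2281
α = 0.04; lower rank = 50 × 0.020 = 1; upper rank = 50 × 0.980 = 49.
The 1st smallest replicate is 0.3620; the 49th is 1.2200.

(0.3620, 1.2200)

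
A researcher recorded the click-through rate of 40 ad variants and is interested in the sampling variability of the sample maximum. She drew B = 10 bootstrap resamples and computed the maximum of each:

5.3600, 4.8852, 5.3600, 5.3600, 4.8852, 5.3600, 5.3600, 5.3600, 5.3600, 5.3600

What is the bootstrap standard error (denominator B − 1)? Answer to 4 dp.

SE* = 0.2002

Bootstrap SE is the standard deviation of the 10 replicate maximums.
Mean of replicates: (5.3600 + 4.8852 + 5.3600 + 5.3600 + 4.8852 + 5.3600 + 5.3600 + 5.3600 + 5.3600 + 5.3600) / 10 = 52.65040 / 10 = 5.26504
Sum of squared deviations: (+0.09496)² + (−0.37984)² + (+0.09496)² + (+0.09496)² + (−0.37984)² + (+0.09496)² + (+0.09496)² + (+0.09496)² + (+0.09496)² + (+0.09496)² = 0.36070
Variance = 0.36070 / 9 = 0.04008
SE* = √0.04008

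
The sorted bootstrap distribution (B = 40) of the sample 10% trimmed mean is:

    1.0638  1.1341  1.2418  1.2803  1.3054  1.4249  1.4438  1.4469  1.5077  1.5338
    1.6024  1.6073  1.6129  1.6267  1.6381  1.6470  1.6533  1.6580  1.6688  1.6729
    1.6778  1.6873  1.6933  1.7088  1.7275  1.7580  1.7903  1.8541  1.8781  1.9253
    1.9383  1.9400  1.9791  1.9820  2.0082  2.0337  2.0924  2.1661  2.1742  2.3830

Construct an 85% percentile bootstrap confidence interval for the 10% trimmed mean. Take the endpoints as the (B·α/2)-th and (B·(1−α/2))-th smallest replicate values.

(1.2418, 2.0924)

α = 0.15; lower rank = 40 × 0.075 = 3; upper rank = 40 × 0.925 = 37.
The 3rd smallest replicate is 1.2418; the 37th is 2.0924.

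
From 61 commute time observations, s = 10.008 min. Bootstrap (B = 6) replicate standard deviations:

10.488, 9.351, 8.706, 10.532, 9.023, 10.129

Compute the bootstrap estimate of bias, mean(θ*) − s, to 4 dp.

bias = −0.3032

mean(θ*) = (10.488 + 9.351 + 8.706 + 10.532 + 9.023 + 10.129) / 6 = 9.70483
bias = 9.70483 − 10.008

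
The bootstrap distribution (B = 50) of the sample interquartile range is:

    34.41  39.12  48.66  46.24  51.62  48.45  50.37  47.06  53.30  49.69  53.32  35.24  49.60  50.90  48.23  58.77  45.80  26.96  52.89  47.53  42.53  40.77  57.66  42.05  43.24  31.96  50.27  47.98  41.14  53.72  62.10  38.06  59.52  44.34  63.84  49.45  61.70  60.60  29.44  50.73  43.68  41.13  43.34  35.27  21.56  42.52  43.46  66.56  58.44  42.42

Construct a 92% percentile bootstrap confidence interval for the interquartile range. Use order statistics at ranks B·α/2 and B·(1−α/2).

Sorted replicates: 21.56, 26.96, 29.44, 31.96, 34.41, 35.24, 35.27, 38.06, 39.12, 40.77, 41.13, 41.14, 42.05, 42.42, 42.52, 42.53, 43.24, 43.34, 43.46, 43.68, 44.34, 45.80, 46.24, 47.06, 47.53, 47.98, 48.23, 48.45, 48.66, 49.45, 49.60, 49.69, 50.27, 50.37, 50.73, 50.90, 51.62, 52.89, 53.30, 53.32, 53.72, 57.66, 58.44, 58.77, 59.52, 60.60, 61.70, 62.10, 63.84, 66.56
α = 0.08; lower rank = 50 × 0.040 = 2; upper rank = 50 × 0.960 = 48.
The 2nd smallest replicate is 26.96; the 48th is 62.10.

(26.96, 62.10)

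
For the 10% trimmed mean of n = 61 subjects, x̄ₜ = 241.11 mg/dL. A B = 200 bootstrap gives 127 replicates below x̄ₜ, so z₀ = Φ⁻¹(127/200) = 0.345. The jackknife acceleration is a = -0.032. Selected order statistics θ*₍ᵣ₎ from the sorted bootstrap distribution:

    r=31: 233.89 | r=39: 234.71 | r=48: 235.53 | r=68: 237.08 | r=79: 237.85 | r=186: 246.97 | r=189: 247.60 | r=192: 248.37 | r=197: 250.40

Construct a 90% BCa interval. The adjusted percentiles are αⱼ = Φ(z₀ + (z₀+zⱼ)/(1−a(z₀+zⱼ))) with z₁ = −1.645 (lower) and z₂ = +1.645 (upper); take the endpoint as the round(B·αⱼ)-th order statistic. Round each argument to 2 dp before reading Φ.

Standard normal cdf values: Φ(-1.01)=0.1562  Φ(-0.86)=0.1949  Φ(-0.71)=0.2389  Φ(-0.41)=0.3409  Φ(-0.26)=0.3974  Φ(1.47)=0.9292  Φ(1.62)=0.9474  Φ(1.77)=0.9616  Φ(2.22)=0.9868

(233.89, 250.40)

Lower: z₀ + z₁ = 0.345 + (-1.645) = -1.300; 1 − a(z₀+z₁) = 1 − (-0.032)(-1.300) = 0.9584; argument = 0.345 + (-1.300)/0.9584 = -1.0114 → -1.01.
α₁ = Φ(-1.01) = 0.1562; rank = round(200 × 0.1562) = 31; θ*₍31₎ = 233.89.
Upper: z₀ + z₂ = 1.990; 1 − a(z₀+z₂) = 1.0637; argument = 2.2159 → 2.22; α₂ = 0.9868; rank = 197; θ*₍197₎ = 250.40.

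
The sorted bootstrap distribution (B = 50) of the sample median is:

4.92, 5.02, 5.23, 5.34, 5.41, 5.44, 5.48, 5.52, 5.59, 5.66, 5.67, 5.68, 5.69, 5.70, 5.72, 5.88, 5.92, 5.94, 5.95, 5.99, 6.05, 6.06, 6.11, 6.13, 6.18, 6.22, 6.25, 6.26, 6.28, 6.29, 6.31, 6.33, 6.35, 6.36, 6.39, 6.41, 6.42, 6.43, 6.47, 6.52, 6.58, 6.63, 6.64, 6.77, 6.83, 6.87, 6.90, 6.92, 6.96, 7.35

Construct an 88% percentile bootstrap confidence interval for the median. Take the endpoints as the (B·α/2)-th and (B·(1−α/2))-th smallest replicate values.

α = 0.12; lower rank = 50 × 0.060 = 3; upper rank = 50 × 0.940 = 47.
The 3rd smallest replicate is 5.23; the 47th is 6.90.

(5.23, 6.90)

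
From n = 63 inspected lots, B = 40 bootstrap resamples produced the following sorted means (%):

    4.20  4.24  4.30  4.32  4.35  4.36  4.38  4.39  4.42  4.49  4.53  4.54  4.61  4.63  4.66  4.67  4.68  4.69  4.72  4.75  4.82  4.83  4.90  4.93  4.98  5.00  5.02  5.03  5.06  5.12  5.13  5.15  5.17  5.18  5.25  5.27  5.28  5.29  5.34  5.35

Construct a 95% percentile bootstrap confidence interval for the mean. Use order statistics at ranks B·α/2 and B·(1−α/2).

(4.20, 5.34)

α = 0.05; lower rank = 40 × 0.025 = 1; upper rank = 40 × 0.975 = 39.
The 1st smallest replicate is 4.20; the 39th is 5.34.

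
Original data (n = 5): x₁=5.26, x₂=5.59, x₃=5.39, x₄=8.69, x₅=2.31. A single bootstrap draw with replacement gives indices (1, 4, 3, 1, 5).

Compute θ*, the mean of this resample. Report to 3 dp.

θ* = 5.382

Resample values: 5.26, 8.69, 5.39, 5.26, 2.31.
Mean = (5.26 + 8.69 + 5.39 + 5.26 + 2.31) / 5 = 26.910 / 5 = 5.382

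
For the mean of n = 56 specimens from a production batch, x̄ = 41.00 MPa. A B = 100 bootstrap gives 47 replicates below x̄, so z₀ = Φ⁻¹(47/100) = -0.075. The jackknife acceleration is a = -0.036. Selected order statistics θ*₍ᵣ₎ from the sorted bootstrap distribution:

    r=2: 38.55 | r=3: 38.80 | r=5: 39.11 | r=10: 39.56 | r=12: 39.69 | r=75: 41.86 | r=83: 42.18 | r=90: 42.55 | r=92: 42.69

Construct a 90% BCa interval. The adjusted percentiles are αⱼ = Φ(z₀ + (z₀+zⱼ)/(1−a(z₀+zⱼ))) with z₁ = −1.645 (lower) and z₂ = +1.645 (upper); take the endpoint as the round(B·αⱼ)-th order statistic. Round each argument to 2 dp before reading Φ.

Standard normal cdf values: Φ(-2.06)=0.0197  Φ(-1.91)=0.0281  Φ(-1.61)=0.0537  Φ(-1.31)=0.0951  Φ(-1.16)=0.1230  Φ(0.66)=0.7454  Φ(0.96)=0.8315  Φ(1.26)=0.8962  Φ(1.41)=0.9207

(38.80, 42.69)

Lower: z₀ + z₁ = -0.075 + (-1.645) = -1.720; 1 − a(z₀+z₁) = 1 − (-0.036)(-1.720) = 0.9381; argument = -0.075 + (-1.720)/0.9381 = -1.9085 → -1.91.
α₁ = Φ(-1.91) = 0.0281; rank = round(100 × 0.0281) = 3; θ*₍3₎ = 38.80.
Upper: z₀ + z₂ = 1.570; 1 − a(z₀+z₂) = 1.0565; argument = 1.4110 → 1.41; α₂ = 0.9207; rank = 92; θ*₍92₎ = 42.69.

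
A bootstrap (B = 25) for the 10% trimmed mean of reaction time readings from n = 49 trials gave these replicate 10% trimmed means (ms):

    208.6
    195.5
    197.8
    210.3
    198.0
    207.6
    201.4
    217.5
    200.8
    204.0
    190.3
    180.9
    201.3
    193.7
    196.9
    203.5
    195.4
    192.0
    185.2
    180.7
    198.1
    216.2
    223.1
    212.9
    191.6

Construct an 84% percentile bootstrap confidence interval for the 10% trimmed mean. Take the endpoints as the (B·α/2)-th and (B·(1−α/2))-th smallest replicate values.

Sorted replicates: 180.7, 180.9, 185.2, 190.3, 191.6, 192.0, 193.7, 195.4, 195.5, 196.9, 197.8, 198.0, 198.1, 200.8, 201.3, 201.4, 203.5, 204.0, 207.6, 208.6, 210.3, 212.9, 216.2, 217.5, 223.1
α = 0.16; lower rank = 25 × 0.080 = 2; upper rank = 25 × 0.920 = 23.
The 2nd smallest replicate is 180.9; the 23rd is 216.2.

(180.9, 216.2)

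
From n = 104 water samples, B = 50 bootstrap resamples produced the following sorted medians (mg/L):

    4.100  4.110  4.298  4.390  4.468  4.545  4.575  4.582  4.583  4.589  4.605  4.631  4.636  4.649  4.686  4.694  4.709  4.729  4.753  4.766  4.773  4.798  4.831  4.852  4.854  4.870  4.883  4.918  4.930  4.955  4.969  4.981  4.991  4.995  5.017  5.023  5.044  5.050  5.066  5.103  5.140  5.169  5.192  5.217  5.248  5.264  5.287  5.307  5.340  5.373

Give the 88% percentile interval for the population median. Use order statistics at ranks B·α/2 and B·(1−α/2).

α = 0.12; lower rank = 50 × 0.060 = 3; upper rank = 50 × 0.940 = 47.
The 3rd smallest replicate is 4.298; the 47th is 5.287.

(4.298, 5.287)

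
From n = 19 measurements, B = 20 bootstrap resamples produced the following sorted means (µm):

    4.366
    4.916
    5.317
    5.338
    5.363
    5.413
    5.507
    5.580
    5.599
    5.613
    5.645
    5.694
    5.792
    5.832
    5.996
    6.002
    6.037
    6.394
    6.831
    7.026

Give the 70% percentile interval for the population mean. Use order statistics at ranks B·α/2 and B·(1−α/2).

(5.317, 6.037)

α = 0.30; lower rank = 20 × 0.150 = 3; upper rank = 20 × 0.850 = 17.
The 3rd smallest replicate is 5.317; the 17th is 6.037.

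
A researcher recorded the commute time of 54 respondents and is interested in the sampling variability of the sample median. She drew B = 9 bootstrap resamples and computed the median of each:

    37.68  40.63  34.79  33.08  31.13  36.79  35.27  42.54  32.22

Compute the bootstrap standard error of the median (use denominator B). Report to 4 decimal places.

Bootstrap SE is the standard deviation of the 9 replicate medians.
Mean of replicates: (37.68 + 40.63 + 34.79 + 33.08 + 31.13 + 36.79 + 35.27 + 42.54 + 32.22) / 9 = 324.13000 / 9 = 36.01444
Sum of squared deviations: (+1.66556)² + (+4.61556)² + (−1.22444)² + (−2.93444)² + (−4.88444)² + (+0.77556)² + (−0.74444)² + (+6.52556)² + (−3.79444)² = 116.18182
Variance = 116.18182 / 9 = 12.90909
SE* = √12.90909

SE* = 3.5929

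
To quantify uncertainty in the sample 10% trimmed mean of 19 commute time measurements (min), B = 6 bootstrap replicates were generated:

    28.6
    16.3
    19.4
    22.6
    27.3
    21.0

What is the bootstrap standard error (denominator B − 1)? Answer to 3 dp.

Bootstrap SE is the standard deviation of the 6 replicate 10% trimmed means.
Mean of replicates: (28.6 + 16.3 + 19.4 + 22.6 + 27.3 + 21.0) / 6 = 135.2000 / 6 = 22.5333
Sum of squared deviations: (+6.0667)² + (−6.2333)² + (−3.1333)² + (+0.0667)² + (+4.7667)² + (−1.5333)² = 110.5533
Variance = 110.5533 / 5 = 22.1107
SE* = √22.1107

SE* = 4.702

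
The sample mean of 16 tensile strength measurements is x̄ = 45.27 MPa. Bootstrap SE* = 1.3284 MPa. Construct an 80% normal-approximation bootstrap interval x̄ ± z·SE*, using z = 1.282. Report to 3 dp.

Margin = 1.282 × 1.3284 = 1.7030
Interval: 45.27 ± 1.7030

(43.567, 46.973)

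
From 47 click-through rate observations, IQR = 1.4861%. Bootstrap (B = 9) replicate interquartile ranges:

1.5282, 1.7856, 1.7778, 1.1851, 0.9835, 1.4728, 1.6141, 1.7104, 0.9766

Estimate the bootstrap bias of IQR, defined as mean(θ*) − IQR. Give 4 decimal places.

bias = −0.0379

mean(θ*) = (1.5282 + 1.7856 + 1.7778 + 1.1851 + 0.9835 + 1.4728 + 1.6141 + 1.7104 + 0.9766) / 9 = 1.44823
bias = 1.44823 − 1.4861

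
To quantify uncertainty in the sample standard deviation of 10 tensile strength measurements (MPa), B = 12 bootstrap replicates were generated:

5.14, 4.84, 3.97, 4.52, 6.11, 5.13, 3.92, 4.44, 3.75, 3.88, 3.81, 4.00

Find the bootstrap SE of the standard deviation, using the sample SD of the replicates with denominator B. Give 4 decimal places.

Bootstrap SE is the standard deviation of the 12 replicate standard deviations.
Mean of replicates: (5.14 + 4.84 + 3.97 + 4.52 + 6.11 + 5.13 + 3.92 + 4.44 + 3.75 + 3.88 + 3.81 + 4.00) / 12 = 53.51000 / 12 = 4.45917
Sum of squared deviations: (+0.68083)² + (+0.38083)² + (−0.48917)² + (+0.06083)² + (+1.65083)² + (+0.67083)² + (−0.53917)² + (−0.01917)² + (−0.70917)² + (−0.57917)² + (−0.64917)² + (−0.45917)² = 5.78849
Variance = 5.78849 / 12 = 0.48237
SE* = √0.48237

SE* = 0.6945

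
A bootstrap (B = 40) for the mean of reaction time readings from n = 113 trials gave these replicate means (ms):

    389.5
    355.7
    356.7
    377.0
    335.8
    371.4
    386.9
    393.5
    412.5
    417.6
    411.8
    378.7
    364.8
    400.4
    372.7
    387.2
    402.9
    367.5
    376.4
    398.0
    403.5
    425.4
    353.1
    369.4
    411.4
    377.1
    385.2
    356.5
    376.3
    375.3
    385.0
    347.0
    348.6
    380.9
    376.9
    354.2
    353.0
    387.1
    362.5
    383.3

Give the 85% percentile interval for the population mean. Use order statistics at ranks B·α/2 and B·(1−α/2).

(348.6, 411.8)

Sorted replicates: 335.8, 347.0, 348.6, 353.0, 353.1, 354.2, 355.7, 356.5, 356.7, 362.5, 364.8, 367.5, 369.4, 371.4, 372.7, 375.3, 376.3, 376.4, 376.9, 377.0, 377.1, 378.7, 380.9, 383.3, 385.0, 385.2, 386.9, 387.1, 387.2, 389.5, 393.5, 398.0, 400.4, 402.9, 403.5, 411.4, 411.8, 412.5, 417.6, 425.4
α = 0.15; lower rank = 40 × 0.075 = 3; upper rank = 40 × 0.925 = 37.
The 3rd smallest replicate is 348.6; the 37th is 411.8.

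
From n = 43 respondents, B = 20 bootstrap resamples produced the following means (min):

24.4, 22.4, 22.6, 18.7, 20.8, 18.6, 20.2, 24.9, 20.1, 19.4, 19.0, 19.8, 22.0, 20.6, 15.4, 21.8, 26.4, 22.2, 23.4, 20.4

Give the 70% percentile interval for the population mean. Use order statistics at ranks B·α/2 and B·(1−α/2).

(18.7, 23.4)

Sorted replicates: 15.4, 18.6, 18.7, 19.0, 19.4, 19.8, 20.1, 20.2, 20.4, 20.6, 20.8, 21.8, 22.0, 22.2, 22.4, 22.6, 23.4, 24.4, 24.9, 26.4
α = 0.30; lower rank = 20 × 0.150 = 3; upper rank = 20 × 0.850 = 17.
The 3rd smallest replicate is 18.7; the 17th is 23.4.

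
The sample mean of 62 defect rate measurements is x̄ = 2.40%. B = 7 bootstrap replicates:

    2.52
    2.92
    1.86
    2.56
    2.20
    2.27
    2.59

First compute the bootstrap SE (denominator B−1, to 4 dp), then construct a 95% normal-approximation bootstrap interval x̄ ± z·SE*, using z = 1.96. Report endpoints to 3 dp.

(1.734, 3.066)

Mean of replicates = 2.4171; sum of squared deviations = 0.6929; SE* = √(0.6929/6) = 0.3398
Margin = 1.96 × 0.3398 = 0.6660
Interval: 2.40 ± 0.6660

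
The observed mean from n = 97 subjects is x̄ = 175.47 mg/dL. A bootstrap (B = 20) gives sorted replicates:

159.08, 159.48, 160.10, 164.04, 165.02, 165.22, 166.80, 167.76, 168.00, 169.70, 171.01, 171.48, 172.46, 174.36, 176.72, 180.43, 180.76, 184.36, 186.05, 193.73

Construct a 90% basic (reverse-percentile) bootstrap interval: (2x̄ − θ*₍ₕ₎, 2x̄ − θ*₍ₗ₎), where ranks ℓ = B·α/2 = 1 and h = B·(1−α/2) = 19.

(164.89, 191.86)

Percentile endpoints at ranks 1 and 19: θ*₍1₎ = 159.08, θ*₍19₎ = 186.05.
Basic interval reflects these around x̄:
  lower = 2 × 175.47 − 186.05 = 164.89
  upper = 2 × 175.47 − 159.08 = 191.86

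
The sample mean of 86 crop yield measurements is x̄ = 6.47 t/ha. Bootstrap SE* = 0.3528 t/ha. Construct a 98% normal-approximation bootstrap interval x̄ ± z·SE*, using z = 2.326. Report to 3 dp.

Margin = 2.326 × 0.3528 = 0.8206
Interval: 6.47 ± 0.8206

(5.649, 7.291)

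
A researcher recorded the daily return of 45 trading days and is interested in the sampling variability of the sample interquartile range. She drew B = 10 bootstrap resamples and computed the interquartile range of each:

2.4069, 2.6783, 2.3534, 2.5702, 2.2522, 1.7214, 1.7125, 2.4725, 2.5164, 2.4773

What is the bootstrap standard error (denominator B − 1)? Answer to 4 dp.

SE* = 0.3363

Bootstrap SE is the standard deviation of the 10 replicate interquartile ranges.
Mean of replicates: (2.4069 + 2.6783 + 2.3534 + 2.5702 + 2.2522 + 1.7214 + 1.7125 + 2.4725 + 2.5164 + 2.4773) / 10 = 23.16110 / 10 = 2.31611
Sum of squared deviations: (+0.09079)² + (+0.36219)² + (+0.03729)² + (+0.25409)² + (−0.06391)² + (−0.59471)² + (−0.60361)² + (+0.15639)² + (+0.20029)² + (+0.16119)² = 1.01804
Variance = 1.01804 / 9 = 0.11312
SE* = √0.11312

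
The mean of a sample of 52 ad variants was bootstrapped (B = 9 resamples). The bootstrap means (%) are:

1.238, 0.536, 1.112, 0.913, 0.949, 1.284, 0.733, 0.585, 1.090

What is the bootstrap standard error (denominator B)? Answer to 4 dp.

Bootstrap SE is the standard deviation of the 9 replicate means.
Mean of replicates: (1.238 + 0.536 + 1.112 + 0.913 + 0.949 + 1.284 + 0.733 + 0.585 + 1.090) / 9 = 8.44000 / 9 = 0.93778
Sum of squared deviations: (+0.30022)² + (−0.40178)² + (+0.17422)² + (−0.02478)² + (+0.01122)² + (+0.34622)² + (−0.20478)² + (−0.35278)² + (+0.15222)² = 0.59208
Variance = 0.59208 / 9 = 0.06579
SE* = √0.06579

SE* = 0.2565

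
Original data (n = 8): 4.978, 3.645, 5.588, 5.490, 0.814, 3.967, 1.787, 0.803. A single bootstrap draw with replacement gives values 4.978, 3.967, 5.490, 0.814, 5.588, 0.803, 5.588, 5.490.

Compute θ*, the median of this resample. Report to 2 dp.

Sorted: 0.803, 0.814, 3.967, 4.978, 5.490, 5.490, 5.588, 5.588
Median = average of the two middle values = 5.23

θ* = 5.23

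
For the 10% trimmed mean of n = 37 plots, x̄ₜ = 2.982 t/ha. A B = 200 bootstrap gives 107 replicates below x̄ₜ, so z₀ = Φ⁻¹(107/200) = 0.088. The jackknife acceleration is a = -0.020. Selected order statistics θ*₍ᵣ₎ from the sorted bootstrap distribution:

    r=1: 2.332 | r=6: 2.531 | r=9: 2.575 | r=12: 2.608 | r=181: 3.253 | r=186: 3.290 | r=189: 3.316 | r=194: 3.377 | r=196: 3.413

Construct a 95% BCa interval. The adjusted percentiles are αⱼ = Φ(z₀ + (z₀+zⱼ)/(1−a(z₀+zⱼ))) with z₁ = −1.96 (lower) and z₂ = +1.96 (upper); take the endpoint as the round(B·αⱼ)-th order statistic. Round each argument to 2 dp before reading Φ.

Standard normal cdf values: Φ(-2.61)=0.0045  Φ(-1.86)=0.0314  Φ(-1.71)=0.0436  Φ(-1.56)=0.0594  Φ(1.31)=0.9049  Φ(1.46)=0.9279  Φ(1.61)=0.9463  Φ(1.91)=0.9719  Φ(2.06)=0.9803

Lower: z₀ + z₁ = 0.088 + (-1.960) = -1.872; 1 − a(z₀+z₁) = 1 − (-0.020)(-1.872) = 0.9626; argument = 0.088 + (-1.872)/0.9626 = -1.8568 → -1.86.
α₁ = Φ(-1.86) = 0.0314; rank = round(200 × 0.0314) = 6; θ*₍6₎ = 2.531.
Upper: z₀ + z₂ = 2.048; 1 − a(z₀+z₂) = 1.0410; argument = 2.0554 → 2.06; α₂ = 0.9803; rank = 196; θ*₍196₎ = 3.413.

(2.531, 3.413)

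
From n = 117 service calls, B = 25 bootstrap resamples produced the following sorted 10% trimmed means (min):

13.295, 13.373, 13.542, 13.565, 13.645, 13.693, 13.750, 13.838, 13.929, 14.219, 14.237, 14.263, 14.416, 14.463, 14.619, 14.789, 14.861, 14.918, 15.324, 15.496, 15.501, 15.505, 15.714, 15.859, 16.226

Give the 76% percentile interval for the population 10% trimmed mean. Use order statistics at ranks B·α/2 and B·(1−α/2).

α = 0.24; lower rank = 25 × 0.120 = 3; upper rank = 25 × 0.880 = 22.
The 3rd smallest replicate is 13.542; the 22nd is 15.505.

(13.542, 15.505)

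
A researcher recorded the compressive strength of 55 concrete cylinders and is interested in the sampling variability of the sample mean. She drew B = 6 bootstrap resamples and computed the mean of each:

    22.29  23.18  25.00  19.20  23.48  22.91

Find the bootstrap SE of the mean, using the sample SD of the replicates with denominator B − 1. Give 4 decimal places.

SE* = 1.9281

Bootstrap SE is the standard deviation of the 6 replicate means.
Mean of replicates: (22.29 + 23.18 + 25.00 + 19.20 + 23.48 + 22.91) / 6 = 136.06000 / 6 = 22.67667
Sum of squared deviations: (−0.38667)² + (+0.50333)² + (+2.32333)² + (−3.47667)² + (+0.80333)² + (+0.23333)² = 18.58773
Variance = 18.58773 / 5 = 3.71755
SE* = √3.71755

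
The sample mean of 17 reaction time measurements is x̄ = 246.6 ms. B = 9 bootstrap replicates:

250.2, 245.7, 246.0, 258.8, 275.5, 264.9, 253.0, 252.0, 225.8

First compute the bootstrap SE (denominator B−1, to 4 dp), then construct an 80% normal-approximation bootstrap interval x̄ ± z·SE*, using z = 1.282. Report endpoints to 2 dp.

(228.87, 264.33)

Mean of replicates = 252.4333; sum of squared deviations = 1529.5800; SE* = √(1529.5800/8) = 13.8274
Margin = 1.282 × 13.8274 = 17.727
Interval: 246.6 ± 17.727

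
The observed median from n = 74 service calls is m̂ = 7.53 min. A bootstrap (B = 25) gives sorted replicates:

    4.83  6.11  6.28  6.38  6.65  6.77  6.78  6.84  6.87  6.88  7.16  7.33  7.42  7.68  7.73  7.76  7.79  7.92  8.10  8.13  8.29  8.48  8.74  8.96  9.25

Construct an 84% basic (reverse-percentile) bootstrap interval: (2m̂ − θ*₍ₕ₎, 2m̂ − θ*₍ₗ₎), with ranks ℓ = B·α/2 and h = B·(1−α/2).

(6.32, 8.95)

Percentile endpoints at ranks 2 and 23: θ*₍2₎ = 6.11, θ*₍23₎ = 8.74.
Basic interval reflects these around m̂:
  lower = 2 × 7.53 − 8.74 = 6.32
  upper = 2 × 7.53 − 6.11 = 8.95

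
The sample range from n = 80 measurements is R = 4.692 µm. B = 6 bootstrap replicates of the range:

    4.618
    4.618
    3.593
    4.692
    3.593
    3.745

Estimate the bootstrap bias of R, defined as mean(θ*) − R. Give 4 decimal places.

bias = −0.5488

mean(θ*) = (4.618 + 4.618 + 3.593 + 4.692 + 3.593 + 3.745) / 6 = 4.14317
bias = 4.14317 − 4.692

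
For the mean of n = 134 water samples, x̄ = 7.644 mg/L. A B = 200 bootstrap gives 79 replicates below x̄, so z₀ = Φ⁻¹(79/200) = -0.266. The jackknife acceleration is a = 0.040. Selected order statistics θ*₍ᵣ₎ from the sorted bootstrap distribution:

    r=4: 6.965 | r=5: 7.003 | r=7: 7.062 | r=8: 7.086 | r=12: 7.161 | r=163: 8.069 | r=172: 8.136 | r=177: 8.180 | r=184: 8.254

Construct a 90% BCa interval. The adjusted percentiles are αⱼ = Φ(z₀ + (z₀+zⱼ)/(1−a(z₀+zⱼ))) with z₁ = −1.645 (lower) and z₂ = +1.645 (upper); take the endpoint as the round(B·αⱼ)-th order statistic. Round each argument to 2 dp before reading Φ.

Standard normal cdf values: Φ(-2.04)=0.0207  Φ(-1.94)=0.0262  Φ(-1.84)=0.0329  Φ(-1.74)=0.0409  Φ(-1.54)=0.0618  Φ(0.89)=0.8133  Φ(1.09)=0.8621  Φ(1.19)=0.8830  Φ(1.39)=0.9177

Lower: z₀ + z₁ = -0.266 + (-1.645) = -1.911; 1 − a(z₀+z₁) = 1 − (0.040)(-1.911) = 1.0764; argument = -0.266 + (-1.911)/1.0764 = -2.0413 → -2.04.
α₁ = Φ(-2.04) = 0.0207; rank = round(200 × 0.0207) = 4; θ*₍4₎ = 6.965.
Upper: z₀ + z₂ = 1.379; 1 − a(z₀+z₂) = 0.9448; argument = 1.1935 → 1.19; α₂ = 0.8830; rank = 177; θ*₍177₎ = 8.180.

(6.965, 8.180)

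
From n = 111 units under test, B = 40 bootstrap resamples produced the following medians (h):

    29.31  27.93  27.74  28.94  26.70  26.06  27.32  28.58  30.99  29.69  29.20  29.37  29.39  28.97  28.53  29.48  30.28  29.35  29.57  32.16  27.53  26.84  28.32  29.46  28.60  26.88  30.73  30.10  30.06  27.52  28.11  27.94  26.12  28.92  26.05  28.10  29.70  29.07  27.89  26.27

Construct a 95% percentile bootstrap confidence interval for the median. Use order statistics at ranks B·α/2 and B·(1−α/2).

(26.05, 30.99)

Sorted replicates: 26.05, 26.06, 26.12, 26.27, 26.70, 26.84, 26.88, 27.32, 27.52, 27.53, 27.74, 27.89, 27.93, 27.94, 28.10, 28.11, 28.32, 28.53, 28.58, 28.60, 28.92, 28.94, 28.97, 29.07, 29.20, 29.31, 29.35, 29.37, 29.39, 29.46, 29.48, 29.57, 29.69, 29.70, 30.06, 30.10, 30.28, 30.73, 30.99, 32.16
α = 0.05; lower rank = 40 × 0.025 = 1; upper rank = 40 × 0.975 = 39.
The 1st smallest replicate is 26.05; the 39th is 30.99.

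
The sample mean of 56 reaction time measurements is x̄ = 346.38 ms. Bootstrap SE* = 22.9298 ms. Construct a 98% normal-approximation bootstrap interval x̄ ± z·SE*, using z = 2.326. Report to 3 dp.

Margin = 2.326 × 22.9298 = 53.3347
Interval: 346.38 ± 53.3347

(293.045, 399.715)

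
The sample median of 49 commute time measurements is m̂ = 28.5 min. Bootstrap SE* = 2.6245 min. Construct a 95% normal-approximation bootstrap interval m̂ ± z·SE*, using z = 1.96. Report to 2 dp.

Margin = 1.96 × 2.6245 = 5.144
Interval: 28.5 ± 5.144

(23.36, 33.64)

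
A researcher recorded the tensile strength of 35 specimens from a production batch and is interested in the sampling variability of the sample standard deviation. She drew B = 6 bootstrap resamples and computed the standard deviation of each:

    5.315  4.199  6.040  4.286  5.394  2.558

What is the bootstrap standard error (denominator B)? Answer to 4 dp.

SE* = 1.1283

Bootstrap SE is the standard deviation of the 6 replicate standard deviations.
Mean of replicates: (5.315 + 4.199 + 6.040 + 4.286 + 5.394 + 2.558) / 6 = 27.79200 / 6 = 4.63200
Sum of squared deviations: (+0.68300)² + (−0.43300)² + (+1.40800)² + (−0.34600)² + (+0.76200)² + (−2.07400)² = 7.63828
Variance = 7.63828 / 6 = 1.27305
SE* = √1.27305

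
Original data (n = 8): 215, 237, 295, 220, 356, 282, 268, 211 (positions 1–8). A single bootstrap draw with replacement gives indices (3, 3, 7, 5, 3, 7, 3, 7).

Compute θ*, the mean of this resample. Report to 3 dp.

Resample values: 295, 295, 268, 356, 295, 268, 295, 268.
Mean = (295 + 295 + 268 + 356 + 295 + 268 + 295 + 268) / 8 = 2340.0 / 8 = 292.500

θ* = 292.500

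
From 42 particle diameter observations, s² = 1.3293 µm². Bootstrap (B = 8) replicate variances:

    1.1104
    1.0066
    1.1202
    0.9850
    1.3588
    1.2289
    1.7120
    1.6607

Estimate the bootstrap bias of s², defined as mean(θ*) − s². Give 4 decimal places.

bias = −0.0565

mean(θ*) = (1.1104 + 1.0066 + 1.1202 + 0.9850 + 1.3588 + 1.2289 + 1.7120 + 1.6607) / 8 = 1.27283
bias = 1.27283 − 1.3293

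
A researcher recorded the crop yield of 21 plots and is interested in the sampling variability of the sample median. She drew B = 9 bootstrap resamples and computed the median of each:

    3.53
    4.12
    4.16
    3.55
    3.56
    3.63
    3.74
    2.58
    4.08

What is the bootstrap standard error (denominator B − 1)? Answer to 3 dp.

SE* = 0.481

Bootstrap SE is the standard deviation of the 9 replicate medians.
Mean of replicates: (3.53 + 4.12 + 4.16 + 3.55 + 3.56 + 3.63 + 3.74 + 2.58 + 4.08) / 9 = 32.9500 / 9 = 3.6611
Sum of squared deviations: (−0.1311)² + (+0.4589)² + (+0.4989)² + (−0.1111)² + (−0.1011)² + (−0.0311)² + (+0.0789)² + (−1.0811)² + (+0.4189)² = 1.8507
Variance = 1.8507 / 8 = 0.2313
SE* = √0.2313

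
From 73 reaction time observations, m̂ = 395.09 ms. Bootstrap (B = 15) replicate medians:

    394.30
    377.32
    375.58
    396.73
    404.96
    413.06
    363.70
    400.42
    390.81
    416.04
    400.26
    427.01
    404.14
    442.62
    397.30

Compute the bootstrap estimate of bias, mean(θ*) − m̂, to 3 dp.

bias = +5.193

mean(θ*) = (394.30 + 377.32 + 375.58 + 396.73 + 404.96 + 413.06 + 363.70 + 400.42 + 390.81 + 416.04 + 400.26 + 427.01 + 404.14 + 442.62 + 397.30) / 15 = 400.2833
bias = 400.2833 − 395.09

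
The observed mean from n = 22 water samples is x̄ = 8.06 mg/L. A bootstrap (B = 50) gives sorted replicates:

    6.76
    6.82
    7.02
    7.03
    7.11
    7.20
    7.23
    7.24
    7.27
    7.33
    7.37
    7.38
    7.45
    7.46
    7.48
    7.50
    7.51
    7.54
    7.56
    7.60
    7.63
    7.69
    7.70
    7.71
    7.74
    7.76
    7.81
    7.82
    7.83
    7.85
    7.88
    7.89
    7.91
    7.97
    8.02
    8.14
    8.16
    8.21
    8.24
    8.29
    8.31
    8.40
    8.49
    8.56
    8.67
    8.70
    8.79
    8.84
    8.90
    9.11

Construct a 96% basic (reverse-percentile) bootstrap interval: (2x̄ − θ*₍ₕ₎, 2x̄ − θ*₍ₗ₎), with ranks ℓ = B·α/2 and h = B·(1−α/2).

Percentile endpoints at ranks 1 and 49: θ*₍1₎ = 6.76, θ*₍49₎ = 8.90.
Basic interval reflects these around x̄:
  lower = 2 × 8.06 − 8.90 = 7.22
  upper = 2 × 8.06 − 6.76 = 9.36

(7.22, 9.36)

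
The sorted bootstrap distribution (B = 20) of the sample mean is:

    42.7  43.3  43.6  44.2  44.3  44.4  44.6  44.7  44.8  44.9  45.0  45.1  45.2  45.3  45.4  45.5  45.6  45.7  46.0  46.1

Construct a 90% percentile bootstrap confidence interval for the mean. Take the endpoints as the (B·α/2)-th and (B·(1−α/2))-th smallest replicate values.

α = 0.10; lower rank = 20 × 0.050 = 1; upper rank = 20 × 0.950 = 19.
The 1st smallest replicate is 42.7; the 19th is 46.0.

(42.7, 46.0)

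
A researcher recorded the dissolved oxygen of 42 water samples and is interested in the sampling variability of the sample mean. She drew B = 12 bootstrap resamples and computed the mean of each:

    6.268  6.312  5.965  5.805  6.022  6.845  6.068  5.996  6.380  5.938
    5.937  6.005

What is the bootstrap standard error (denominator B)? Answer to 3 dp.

SE* = 0.271

Bootstrap SE is the standard deviation of the 12 replicate means.
Mean of replicates: (6.268 + 6.312 + 5.965 + 5.805 + 6.022 + 6.845 + 6.068 + 5.996 + 6.380 + 5.938 + 5.937 + 6.005) / 12 = 73.5410 / 12 = 6.1284
Sum of squared deviations: (+0.1396)² + (+0.1836)² + (−0.1634)² + (−0.3234)² + (−0.1064)² + (+0.7166)² + (−0.0604)² + (−0.1324)² + (+0.2516)² + (−0.1904)² + (−0.1914)² + (−0.1234)² = 0.8819
Variance = 0.8819 / 12 = 0.0735
SE* = √0.0735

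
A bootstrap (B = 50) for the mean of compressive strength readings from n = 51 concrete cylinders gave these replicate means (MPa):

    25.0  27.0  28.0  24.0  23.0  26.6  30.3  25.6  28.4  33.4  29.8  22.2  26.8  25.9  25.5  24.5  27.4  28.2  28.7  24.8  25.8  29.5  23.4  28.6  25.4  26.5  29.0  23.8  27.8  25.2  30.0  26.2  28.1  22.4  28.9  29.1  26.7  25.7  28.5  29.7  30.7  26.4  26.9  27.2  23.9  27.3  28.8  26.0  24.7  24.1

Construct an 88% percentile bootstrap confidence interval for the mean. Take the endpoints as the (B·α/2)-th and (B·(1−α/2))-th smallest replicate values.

(23.0, 30.0)

Sorted replicates: 22.2, 22.4, 23.0, 23.4, 23.8, 23.9, 24.0, 24.1, 24.5, 24.7, 24.8, 25.0, 25.2, 25.4, 25.5, 25.6, 25.7, 25.8, 25.9, 26.0, 26.2, 26.4, 26.5, 26.6, 26.7, 26.8, 26.9, 27.0, 27.2, 27.3, 27.4, 27.8, 28.0, 28.1, 28.2, 28.4, 28.5, 28.6, 28.7, 28.8, 28.9, 29.0, 29.1, 29.5, 29.7, 29.8, 30.0, 30.3, 30.7, 33.4
α = 0.12; lower rank = 50 × 0.060 = 3; upper rank = 50 × 0.940 = 47.
The 3rd smallest replicate is 23.0; the 47th is 30.0.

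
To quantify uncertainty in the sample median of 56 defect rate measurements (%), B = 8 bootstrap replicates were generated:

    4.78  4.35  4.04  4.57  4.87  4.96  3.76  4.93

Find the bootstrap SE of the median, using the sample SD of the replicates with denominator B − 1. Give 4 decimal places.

Bootstrap SE is the standard deviation of the 8 replicate medians.
Mean of replicates: (4.78 + 4.35 + 4.04 + 4.57 + 4.87 + 4.96 + 3.76 + 4.93) / 8 = 36.26000 / 8 = 4.53250
Sum of squared deviations: (+0.24750)² + (−0.18250)² + (−0.49250)² + (+0.03750)² + (+0.33750)² + (+0.42750)² + (−0.77250)² + (+0.39750)² = 1.38995
Variance = 1.38995 / 7 = 0.19856
SE* = √0.19856

SE* = 0.4456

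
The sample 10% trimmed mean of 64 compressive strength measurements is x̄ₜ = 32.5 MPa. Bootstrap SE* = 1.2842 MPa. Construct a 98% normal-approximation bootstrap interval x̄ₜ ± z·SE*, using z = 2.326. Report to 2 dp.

(29.51, 35.49)

Margin = 2.326 × 1.2842 = 2.987
Interval: 32.5 ± 2.987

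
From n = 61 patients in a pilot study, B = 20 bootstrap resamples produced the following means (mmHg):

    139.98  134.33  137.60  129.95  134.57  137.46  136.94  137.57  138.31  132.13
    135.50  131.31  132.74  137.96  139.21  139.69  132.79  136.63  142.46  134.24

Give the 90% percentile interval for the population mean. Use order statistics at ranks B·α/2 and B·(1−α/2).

Sorted replicates: 129.95, 131.31, 132.13, 132.74, 132.79, 134.24, 134.33, 134.57, 135.50, 136.63, 136.94, 137.46, 137.57, 137.60, 137.96, 138.31, 139.21, 139.69, 139.98, 142.46
α = 0.10; lower rank = 20 × 0.050 = 1; upper rank = 20 × 0.950 = 19.
The 1st smallest replicate is 129.95; the 19th is 139.98.

(129.95, 139.98)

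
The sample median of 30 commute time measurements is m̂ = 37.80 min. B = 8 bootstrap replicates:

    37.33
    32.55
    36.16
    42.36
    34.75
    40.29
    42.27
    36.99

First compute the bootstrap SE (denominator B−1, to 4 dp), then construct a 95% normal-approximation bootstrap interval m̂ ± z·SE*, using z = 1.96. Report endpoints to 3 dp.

Mean of replicates = 37.8375; sum of squared deviations = 87.3950; SE* = √(87.3950/7) = 3.5334
Margin = 1.96 × 3.5334 = 6.9255
Interval: 37.80 ± 6.9255

(30.875, 44.725)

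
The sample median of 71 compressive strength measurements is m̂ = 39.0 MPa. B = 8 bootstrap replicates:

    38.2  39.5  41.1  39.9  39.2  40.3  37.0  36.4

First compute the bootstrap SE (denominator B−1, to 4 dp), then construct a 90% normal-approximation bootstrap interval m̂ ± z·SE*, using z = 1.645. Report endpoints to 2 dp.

(36.32, 41.68)

Mean of replicates = 38.9500; sum of squared deviations = 18.5800; SE* = √(18.5800/7) = 1.6292
Margin = 1.645 × 1.6292 = 2.680
Interval: 39.0 ± 2.680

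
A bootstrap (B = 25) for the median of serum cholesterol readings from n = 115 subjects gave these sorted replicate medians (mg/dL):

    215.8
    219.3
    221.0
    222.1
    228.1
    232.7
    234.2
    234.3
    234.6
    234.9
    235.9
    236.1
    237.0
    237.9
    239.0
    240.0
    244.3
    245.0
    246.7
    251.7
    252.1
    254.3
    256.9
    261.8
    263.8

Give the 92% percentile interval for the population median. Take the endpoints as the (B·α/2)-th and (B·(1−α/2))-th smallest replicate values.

α = 0.08; lower rank = 25 × 0.040 = 1; upper rank = 25 × 0.960 = 24.
The 1st smallest replicate is 215.8; the 24th is 261.8.

(215.8, 261.8)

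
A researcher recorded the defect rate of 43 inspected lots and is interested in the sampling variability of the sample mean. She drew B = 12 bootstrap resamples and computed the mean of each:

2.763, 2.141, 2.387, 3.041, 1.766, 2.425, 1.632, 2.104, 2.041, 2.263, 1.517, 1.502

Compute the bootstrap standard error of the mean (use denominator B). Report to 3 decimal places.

SE* = 0.462

Bootstrap SE is the standard deviation of the 12 replicate means.
Mean of replicates: (2.763 + 2.141 + 2.387 + 3.041 + 1.766 + 2.425 + 1.632 + 2.104 + 2.041 + 2.263 + 1.517 + 1.502) / 12 = 25.5820 / 12 = 2.1318
Sum of squared deviations: (+0.6312)² + (+0.0092)² + (+0.2552)² + (+0.9092)² + (−0.3658)² + (+0.2932)² + (−0.4998)² + (−0.0278)² + (−0.0908)² + (+0.1312)² + (−0.6148)² + (−0.6298)² = 2.5607
Variance = 2.5607 / 12 = 0.2134
SE* = √0.2134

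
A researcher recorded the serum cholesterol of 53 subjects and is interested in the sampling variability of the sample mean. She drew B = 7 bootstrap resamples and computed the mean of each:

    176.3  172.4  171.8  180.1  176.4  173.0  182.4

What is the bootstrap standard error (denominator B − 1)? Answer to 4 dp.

Bootstrap SE is the standard deviation of the 7 replicate means.
Mean of replicates: (176.3 + 172.4 + 171.8 + 180.1 + 176.4 + 173.0 + 182.4) / 7 = 1232.40000 / 7 = 176.05714
Sum of squared deviations: (+0.24286)² + (−3.65714)² + (−4.25714)² + (+4.04286)² + (+0.34286)² + (−3.05714)² + (+6.34286)² = 97.59714
Variance = 97.59714 / 6 = 16.26619
SE* = √16.26619

SE* = 4.0331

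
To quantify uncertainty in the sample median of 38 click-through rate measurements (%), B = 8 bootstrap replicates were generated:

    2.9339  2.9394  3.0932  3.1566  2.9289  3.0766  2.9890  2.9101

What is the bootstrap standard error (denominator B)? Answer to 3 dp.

Bootstrap SE is the standard deviation of the 8 replicate medians.
Mean of replicates: (2.9339 + 2.9394 + 3.0932 + 3.1566 + 2.9289 + 3.0766 + 2.9890 + 2.9101) / 8 = 24.02770 / 8 = 3.00346
Sum of squared deviations: (−0.06956)² + (−0.06406)² + (+0.08974)² + (+0.15314)² + (−0.07456)² + (+0.07314)² + (−0.01446)² + (−0.09336)² = 0.06028
Variance = 0.06028 / 8 = 0.00754
SE* = √0.00754

SE* = 0.087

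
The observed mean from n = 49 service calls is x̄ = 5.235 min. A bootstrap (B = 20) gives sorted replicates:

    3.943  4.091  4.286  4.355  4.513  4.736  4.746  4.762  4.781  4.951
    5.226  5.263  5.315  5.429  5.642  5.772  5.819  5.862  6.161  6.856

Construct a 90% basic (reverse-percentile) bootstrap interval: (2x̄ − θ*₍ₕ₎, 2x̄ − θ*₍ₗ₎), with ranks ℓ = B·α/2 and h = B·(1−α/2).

(4.309, 6.527)

Percentile endpoints at ranks 1 and 19: θ*₍1₎ = 3.943, θ*₍19₎ = 6.161.
Basic interval reflects these around x̄:
  lower = 2 × 5.235 − 6.161 = 4.309
  upper = 2 × 5.235 − 3.943 = 6.527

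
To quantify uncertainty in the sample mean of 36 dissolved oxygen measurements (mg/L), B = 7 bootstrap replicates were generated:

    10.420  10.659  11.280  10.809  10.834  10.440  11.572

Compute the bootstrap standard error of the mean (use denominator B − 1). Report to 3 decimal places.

Bootstrap SE is the standard deviation of the 7 replicate means.
Mean of replicates: (10.420 + 10.659 + 11.280 + 10.809 + 10.834 + 10.440 + 11.572) / 7 = 76.0140 / 7 = 10.8591
Sum of squared deviations: (−0.4391)² + (−0.2001)² + (+0.4209)² + (−0.0501)² + (−0.0251)² + (−0.4191)² + (+0.7129)² = 1.0970
Variance = 1.0970 / 6 = 0.1828
SE* = √0.1828

SE* = 0.428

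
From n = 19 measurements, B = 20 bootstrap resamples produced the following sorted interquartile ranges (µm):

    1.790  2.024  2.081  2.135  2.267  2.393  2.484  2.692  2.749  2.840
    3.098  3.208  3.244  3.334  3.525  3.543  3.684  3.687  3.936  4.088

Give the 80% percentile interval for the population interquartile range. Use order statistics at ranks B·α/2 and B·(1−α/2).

α = 0.20; lower rank = 20 × 0.100 = 2; upper rank = 20 × 0.900 = 18.
The 2nd smallest replicate is 2.024; the 18th is 3.687.

(2.024, 3.687)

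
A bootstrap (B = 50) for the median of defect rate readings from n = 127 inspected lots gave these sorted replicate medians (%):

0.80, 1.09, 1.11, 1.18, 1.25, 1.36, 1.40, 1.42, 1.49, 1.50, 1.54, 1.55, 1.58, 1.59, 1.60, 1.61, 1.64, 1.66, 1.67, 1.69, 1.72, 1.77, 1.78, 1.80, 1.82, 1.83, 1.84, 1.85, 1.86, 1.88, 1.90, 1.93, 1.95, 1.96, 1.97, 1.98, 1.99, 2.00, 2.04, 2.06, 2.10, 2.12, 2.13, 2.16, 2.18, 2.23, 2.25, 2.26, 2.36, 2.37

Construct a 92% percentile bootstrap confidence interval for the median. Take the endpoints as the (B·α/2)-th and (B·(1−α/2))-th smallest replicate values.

α = 0.08; lower rank = 50 × 0.040 = 2; upper rank = 50 × 0.960 = 48.
The 2nd smallest replicate is 1.09; the 48th is 2.26.

(1.09, 2.26)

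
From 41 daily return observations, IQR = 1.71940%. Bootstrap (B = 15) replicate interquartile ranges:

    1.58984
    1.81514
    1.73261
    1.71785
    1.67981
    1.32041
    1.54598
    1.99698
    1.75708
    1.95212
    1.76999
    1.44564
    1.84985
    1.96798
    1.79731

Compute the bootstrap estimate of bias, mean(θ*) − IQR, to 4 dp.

bias = +0.0098

mean(θ*) = (1.58984 + 1.81514 + 1.73261 + 1.71785 + 1.67981 + 1.32041 + 1.54598 + 1.99698 + 1.75708 + 1.95212 + 1.76999 + 1.44564 + 1.84985 + 1.96798 + 1.79731) / 15 = 1.72924
bias = 1.72924 − 1.71940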